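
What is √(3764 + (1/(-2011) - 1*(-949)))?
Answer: √19059940262/2011 ≈ 68.651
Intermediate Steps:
√(3764 + (1/(-2011) - 1*(-949))) = √(3764 + (-1/2011 + 949)) = √(3764 + 1908438/2011) = √(9477842/2011) = √19059940262/2011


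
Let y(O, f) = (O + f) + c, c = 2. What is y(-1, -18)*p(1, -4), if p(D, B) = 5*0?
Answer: 0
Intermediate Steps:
y(O, f) = 2 + O + f (y(O, f) = (O + f) + 2 = 2 + O + f)
p(D, B) = 0
y(-1, -18)*p(1, -4) = (2 - 1 - 18)*0 = -17*0 = 0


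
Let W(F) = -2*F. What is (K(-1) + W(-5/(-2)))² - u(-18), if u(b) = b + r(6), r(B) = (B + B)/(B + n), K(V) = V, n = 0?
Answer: 52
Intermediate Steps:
r(B) = 2 (r(B) = (B + B)/(B + 0) = (2*B)/B = 2)
u(b) = 2 + b (u(b) = b + 2 = 2 + b)
(K(-1) + W(-5/(-2)))² - u(-18) = (-1 - (-10)/(-2))² - (2 - 18) = (-1 - (-10)*(-1)/2)² - 1*(-16) = (-1 - 2*5/2)² + 16 = (-1 - 5)² + 16 = (-6)² + 16 = 36 + 16 = 52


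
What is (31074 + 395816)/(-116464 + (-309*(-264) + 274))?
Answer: -213445/17307 ≈ -12.333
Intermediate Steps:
(31074 + 395816)/(-116464 + (-309*(-264) + 274)) = 426890/(-116464 + (81576 + 274)) = 426890/(-116464 + 81850) = 426890/(-34614) = 426890*(-1/34614) = -213445/17307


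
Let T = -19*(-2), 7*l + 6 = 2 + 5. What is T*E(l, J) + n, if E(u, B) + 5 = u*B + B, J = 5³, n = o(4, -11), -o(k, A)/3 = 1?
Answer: 36649/7 ≈ 5235.6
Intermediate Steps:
o(k, A) = -3 (o(k, A) = -3*1 = -3)
l = ⅐ (l = -6/7 + (2 + 5)/7 = -6/7 + (⅐)*7 = -6/7 + 1 = ⅐ ≈ 0.14286)
n = -3
J = 125
T = 38
E(u, B) = -5 + B + B*u (E(u, B) = -5 + (u*B + B) = -5 + (B*u + B) = -5 + (B + B*u) = -5 + B + B*u)
T*E(l, J) + n = 38*(-5 + 125 + 125*(⅐)) - 3 = 38*(-5 + 125 + 125/7) - 3 = 38*(965/7) - 3 = 36670/7 - 3 = 36649/7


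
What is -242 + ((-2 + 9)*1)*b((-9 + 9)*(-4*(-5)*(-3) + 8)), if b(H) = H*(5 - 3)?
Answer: -242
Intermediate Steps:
b(H) = 2*H (b(H) = H*2 = 2*H)
-242 + ((-2 + 9)*1)*b((-9 + 9)*(-4*(-5)*(-3) + 8)) = -242 + ((-2 + 9)*1)*(2*((-9 + 9)*(-4*(-5)*(-3) + 8))) = -242 + (7*1)*(2*(0*(20*(-3) + 8))) = -242 + 7*(2*(0*(-60 + 8))) = -242 + 7*(2*(0*(-52))) = -242 + 7*(2*0) = -242 + 7*0 = -242 + 0 = -242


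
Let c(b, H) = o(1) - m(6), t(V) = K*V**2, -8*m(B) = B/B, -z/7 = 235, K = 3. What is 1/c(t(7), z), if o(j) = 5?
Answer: 8/41 ≈ 0.19512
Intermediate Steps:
z = -1645 (z = -7*235 = -1645)
m(B) = -1/8 (m(B) = -B/(8*B) = -1/8*1 = -1/8)
t(V) = 3*V**2
c(b, H) = 41/8 (c(b, H) = 5 - 1*(-1/8) = 5 + 1/8 = 41/8)
1/c(t(7), z) = 1/(41/8) = 8/41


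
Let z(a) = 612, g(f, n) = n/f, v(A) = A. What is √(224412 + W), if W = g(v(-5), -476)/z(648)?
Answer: √50492735/15 ≈ 473.72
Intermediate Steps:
W = 7/45 (W = -476/(-5)/612 = -476*(-⅕)*(1/612) = (476/5)*(1/612) = 7/45 ≈ 0.15556)
√(224412 + W) = √(224412 + 7/45) = √(10098547/45) = √50492735/15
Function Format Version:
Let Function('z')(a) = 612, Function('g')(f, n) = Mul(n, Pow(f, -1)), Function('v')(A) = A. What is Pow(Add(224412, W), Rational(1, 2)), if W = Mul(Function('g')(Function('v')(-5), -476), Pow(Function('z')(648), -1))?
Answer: Mul(Rational(1, 15), Pow(50492735, Rational(1, 2))) ≈ 473.72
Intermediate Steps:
W = Rational(7, 45) (W = Mul(Mul(-476, Pow(-5, -1)), Pow(612, -1)) = Mul(Mul(-476, Rational(-1, 5)), Rational(1, 612)) = Mul(Rational(476, 5), Rational(1, 612)) = Rational(7, 45) ≈ 0.15556)
Pow(Add(224412, W), Rational(1, 2)) = Pow(Add(224412, Rational(7, 45)), Rational(1, 2)) = Pow(Rational(10098547, 45), Rational(1, 2)) = Mul(Rational(1, 15), Pow(50492735, Rational(1, 2)))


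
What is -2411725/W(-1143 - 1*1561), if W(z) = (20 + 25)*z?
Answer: 482345/24336 ≈ 19.820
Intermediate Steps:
W(z) = 45*z
-2411725/W(-1143 - 1*1561) = -2411725*1/(45*(-1143 - 1*1561)) = -2411725*1/(45*(-1143 - 1561)) = -2411725/(45*(-2704)) = -2411725/(-121680) = -2411725*(-1/121680) = 482345/24336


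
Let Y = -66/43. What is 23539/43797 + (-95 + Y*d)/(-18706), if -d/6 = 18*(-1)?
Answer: 19424878723/35228467326 ≈ 0.55140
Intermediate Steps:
Y = -66/43 (Y = -66*1/43 = -66/43 ≈ -1.5349)
d = 108 (d = -108*(-1) = -6*(-18) = 108)
23539/43797 + (-95 + Y*d)/(-18706) = 23539/43797 + (-95 - 66/43*108)/(-18706) = 23539*(1/43797) + (-95 - 7128/43)*(-1/18706) = 23539/43797 - 11213/43*(-1/18706) = 23539/43797 + 11213/804358 = 19424878723/35228467326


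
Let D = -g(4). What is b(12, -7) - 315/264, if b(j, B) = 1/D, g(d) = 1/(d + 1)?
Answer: -545/88 ≈ -6.1932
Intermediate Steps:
g(d) = 1/(1 + d)
D = -⅕ (D = -1/(1 + 4) = -1/5 = -1*⅕ = -⅕ ≈ -0.20000)
b(j, B) = -5 (b(j, B) = 1/(-⅕) = -5)
b(12, -7) - 315/264 = -5 - 315/264 = -5 - 315*1/264 = -5 - 105/88 = -545/88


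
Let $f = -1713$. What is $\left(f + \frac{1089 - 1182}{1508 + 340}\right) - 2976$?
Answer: $- \frac{2888455}{616} \approx -4689.0$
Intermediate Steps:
$\left(f + \frac{1089 - 1182}{1508 + 340}\right) - 2976 = \left(-1713 + \frac{1089 - 1182}{1508 + 340}\right) - 2976 = \left(-1713 - \frac{93}{1848}\right) - 2976 = \left(-1713 - \frac{31}{616}\right) - 2976 = - \frac{1055239}{616} - 2976 = - \frac{2888455}{616}$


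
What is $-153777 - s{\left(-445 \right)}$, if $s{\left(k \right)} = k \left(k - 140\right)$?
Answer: $-414102$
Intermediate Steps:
$s{\left(k \right)} = k \left(-140 + k\right)$
$-153777 - s{\left(-445 \right)} = -153777 - - 445 \left(-140 - 445\right) = -153777 - \left(-445\right) \left(-585\right) = -153777 - 260325 = -414102$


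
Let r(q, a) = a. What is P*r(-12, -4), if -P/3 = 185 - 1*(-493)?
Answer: 8136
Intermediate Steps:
P = -2034 (P = -3*(185 - 1*(-493)) = -3*(185 + 493) = -3*678 = -2034)
P*r(-12, -4) = -2034*(-4) = 8136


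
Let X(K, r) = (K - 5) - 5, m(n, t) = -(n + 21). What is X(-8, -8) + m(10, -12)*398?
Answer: -12356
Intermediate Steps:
m(n, t) = -21 - n (m(n, t) = -(21 + n) = -21 - n)
X(K, r) = -10 + K (X(K, r) = (-5 + K) - 5 = -10 + K)
X(-8, -8) + m(10, -12)*398 = (-10 - 8) + (-21 - 1*10)*398 = -18 + (-21 - 10)*398 = -18 - 31*398 = -18 - 12338 = -12356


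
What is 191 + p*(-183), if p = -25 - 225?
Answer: 45941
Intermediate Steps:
p = -250
191 + p*(-183) = 191 - 250*(-183) = 191 + 45750 = 45941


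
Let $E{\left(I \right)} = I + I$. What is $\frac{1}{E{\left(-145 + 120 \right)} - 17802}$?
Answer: $- \frac{1}{17852} \approx -5.6016 \cdot 10^{-5}$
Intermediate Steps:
$E{\left(I \right)} = 2 I$
$\frac{1}{E{\left(-145 + 120 \right)} - 17802} = \frac{1}{2 \left(-145 + 120\right) - 17802} = \frac{1}{2 \left(-25\right) - 17802} = \frac{1}{-50 - 17802} = \frac{1}{-17852} = - \frac{1}{17852}$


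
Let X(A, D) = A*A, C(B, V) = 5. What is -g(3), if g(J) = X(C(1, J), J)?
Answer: -25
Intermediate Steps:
X(A, D) = A²
g(J) = 25 (g(J) = 5² = 25)
-g(3) = -1*25 = -25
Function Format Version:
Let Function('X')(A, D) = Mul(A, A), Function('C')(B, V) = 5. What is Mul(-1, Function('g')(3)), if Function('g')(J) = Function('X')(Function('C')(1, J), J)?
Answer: -25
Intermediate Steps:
Function('X')(A, D) = Pow(A, 2)
Function('g')(J) = 25 (Function('g')(J) = Pow(5, 2) = 25)
Mul(-1, Function('g')(3)) = Mul(-1, 25) = -25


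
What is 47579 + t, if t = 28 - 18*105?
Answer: 45717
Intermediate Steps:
t = -1862 (t = 28 - 1890 = -1862)
47579 + t = 47579 - 1862 = 45717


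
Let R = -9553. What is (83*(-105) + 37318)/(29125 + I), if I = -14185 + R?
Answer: 28603/5387 ≈ 5.3096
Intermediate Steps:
I = -23738 (I = -14185 - 9553 = -23738)
(83*(-105) + 37318)/(29125 + I) = (83*(-105) + 37318)/(29125 - 23738) = (-8715 + 37318)/5387 = 28603*(1/5387) = 28603/5387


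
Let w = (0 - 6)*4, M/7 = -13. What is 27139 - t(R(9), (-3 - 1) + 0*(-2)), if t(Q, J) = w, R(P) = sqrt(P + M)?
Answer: 27163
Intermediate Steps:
M = -91 (M = 7*(-13) = -91)
R(P) = sqrt(-91 + P) (R(P) = sqrt(P - 91) = sqrt(-91 + P))
w = -24 (w = -6*4 = -24)
t(Q, J) = -24
27139 - t(R(9), (-3 - 1) + 0*(-2)) = 27139 - 1*(-24) = 27139 + 24 = 27163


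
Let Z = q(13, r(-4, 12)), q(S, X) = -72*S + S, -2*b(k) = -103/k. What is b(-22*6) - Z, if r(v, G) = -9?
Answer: 243569/264 ≈ 922.61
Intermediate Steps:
b(k) = 103/(2*k) (b(k) = -(-103)/(2*k) = 103/(2*k))
q(S, X) = -71*S
Z = -923 (Z = -71*13 = -923)
b(-22*6) - Z = 103/(2*((-22*6))) - 1*(-923) = (103/2)/(-132) + 923 = (103/2)*(-1/132) + 923 = -103/264 + 923 = 243569/264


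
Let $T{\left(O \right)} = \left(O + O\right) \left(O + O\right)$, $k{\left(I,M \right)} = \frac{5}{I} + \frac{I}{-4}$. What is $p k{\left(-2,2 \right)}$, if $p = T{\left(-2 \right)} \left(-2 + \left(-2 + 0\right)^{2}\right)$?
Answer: $-64$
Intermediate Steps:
$k{\left(I,M \right)} = \frac{5}{I} - \frac{I}{4}$ ($k{\left(I,M \right)} = \frac{5}{I} + I \left(- \frac{1}{4}\right) = \frac{5}{I} - \frac{I}{4}$)
$T{\left(O \right)} = 4 O^{2}$ ($T{\left(O \right)} = 2 O 2 O = 4 O^{2}$)
$p = 32$ ($p = 4 \left(-2\right)^{2} \left(-2 + \left(-2 + 0\right)^{2}\right) = 4 \cdot 4 \left(-2 + \left(-2\right)^{2}\right) = 16 \left(-2 + 4\right) = 16 \cdot 2 = 32$)
$p k{\left(-2,2 \right)} = 32 \left(\frac{5}{-2} - - \frac{1}{2}\right) = 32 \left(5 \left(- \frac{1}{2}\right) + \frac{1}{2}\right) = 32 \left(- \frac{5}{2} + \frac{1}{2}\right) = 32 \left(-2\right) = -64$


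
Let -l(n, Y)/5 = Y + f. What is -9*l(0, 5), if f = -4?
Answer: 45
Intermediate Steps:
l(n, Y) = 20 - 5*Y (l(n, Y) = -5*(Y - 4) = -5*(-4 + Y) = 20 - 5*Y)
-9*l(0, 5) = -9*(20 - 5*5) = -9*(20 - 25) = -9*(-5) = 45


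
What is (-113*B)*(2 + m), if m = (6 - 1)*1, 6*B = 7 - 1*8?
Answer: 791/6 ≈ 131.83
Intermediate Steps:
B = -⅙ (B = (7 - 1*8)/6 = (7 - 8)/6 = (⅙)*(-1) = -⅙ ≈ -0.16667)
m = 5 (m = 5*1 = 5)
(-113*B)*(2 + m) = (-113*(-⅙))*(2 + 5) = (113/6)*7 = 791/6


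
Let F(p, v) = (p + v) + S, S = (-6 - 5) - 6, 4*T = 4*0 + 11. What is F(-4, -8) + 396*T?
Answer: 1060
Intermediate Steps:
T = 11/4 (T = (4*0 + 11)/4 = (0 + 11)/4 = (¼)*11 = 11/4 ≈ 2.7500)
S = -17 (S = -11 - 6 = -17)
F(p, v) = -17 + p + v (F(p, v) = (p + v) - 17 = -17 + p + v)
F(-4, -8) + 396*T = (-17 - 4 - 8) + 396*(11/4) = -29 + 1089 = 1060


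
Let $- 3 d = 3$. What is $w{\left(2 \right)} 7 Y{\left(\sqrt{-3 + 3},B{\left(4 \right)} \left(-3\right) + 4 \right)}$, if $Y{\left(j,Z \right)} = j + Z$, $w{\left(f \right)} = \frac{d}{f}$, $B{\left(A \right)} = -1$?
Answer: $- \frac{49}{2} \approx -24.5$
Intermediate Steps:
$d = -1$ ($d = \left(- \frac{1}{3}\right) 3 = -1$)
$w{\left(f \right)} = - \frac{1}{f}$
$Y{\left(j,Z \right)} = Z + j$
$w{\left(2 \right)} 7 Y{\left(\sqrt{-3 + 3},B{\left(4 \right)} \left(-3\right) + 4 \right)} = - \frac{1}{2} \cdot 7 \left(\left(\left(-1\right) \left(-3\right) + 4\right) + \sqrt{-3 + 3}\right) = \left(-1\right) \frac{1}{2} \cdot 7 \left(\left(3 + 4\right) + \sqrt{0}\right) = \left(- \frac{1}{2}\right) 7 \left(7 + 0\right) = \left(- \frac{7}{2}\right) 7 = - \frac{49}{2}$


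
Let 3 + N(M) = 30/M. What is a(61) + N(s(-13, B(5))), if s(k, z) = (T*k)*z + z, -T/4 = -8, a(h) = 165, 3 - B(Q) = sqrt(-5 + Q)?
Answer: 13444/83 ≈ 161.98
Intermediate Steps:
B(Q) = 3 - sqrt(-5 + Q)
T = 32 (T = -4*(-8) = 32)
s(k, z) = z + 32*k*z (s(k, z) = (32*k)*z + z = 32*k*z + z = z + 32*k*z)
N(M) = -3 + 30/M
a(61) + N(s(-13, B(5))) = 165 + (-3 + 30/(((3 - sqrt(-5 + 5))*(1 + 32*(-13))))) = 165 + (-3 + 30/(((3 - sqrt(0))*(1 - 416)))) = 165 + (-3 + 30/(((3 - 1*0)*(-415)))) = 165 + (-3 + 30/(((3 + 0)*(-415)))) = 165 + (-3 + 30/((3*(-415)))) = 165 + (-3 + 30/(-1245)) = 165 + (-3 + 30*(-1/1245)) = 165 + (-3 - 2/83) = 165 - 251/83 = 13444/83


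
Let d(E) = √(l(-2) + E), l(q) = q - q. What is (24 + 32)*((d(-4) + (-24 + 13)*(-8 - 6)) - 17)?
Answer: 7672 + 112*I ≈ 7672.0 + 112.0*I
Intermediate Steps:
l(q) = 0
d(E) = √E (d(E) = √(0 + E) = √E)
(24 + 32)*((d(-4) + (-24 + 13)*(-8 - 6)) - 17) = (24 + 32)*((√(-4) + (-24 + 13)*(-8 - 6)) - 17) = 56*((2*I - 11*(-14)) - 17) = 56*((2*I + 154) - 17) = 56*((154 + 2*I) - 17) = 56*(137 + 2*I) = 7672 + 112*I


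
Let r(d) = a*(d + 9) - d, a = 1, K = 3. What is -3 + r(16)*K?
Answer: 24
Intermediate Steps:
r(d) = 9 (r(d) = 1*(d + 9) - d = 1*(9 + d) - d = (9 + d) - d = 9)
-3 + r(16)*K = -3 + 9*3 = -3 + 27 = 24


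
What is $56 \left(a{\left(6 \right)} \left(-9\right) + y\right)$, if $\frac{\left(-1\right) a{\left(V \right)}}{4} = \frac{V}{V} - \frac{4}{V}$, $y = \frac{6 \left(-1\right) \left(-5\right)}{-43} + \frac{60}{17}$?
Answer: $\frac{607152}{731} \approx 830.58$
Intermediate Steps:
$y = \frac{2070}{731}$ ($y = \left(-6\right) \left(-5\right) \left(- \frac{1}{43}\right) + 60 \cdot \frac{1}{17} = 30 \left(- \frac{1}{43}\right) + \frac{60}{17} = - \frac{30}{43} + \frac{60}{17} = \frac{2070}{731} \approx 2.8317$)
$a{\left(V \right)} = -4 + \frac{16}{V}$ ($a{\left(V \right)} = - 4 \left(\frac{V}{V} - \frac{4}{V}\right) = - 4 \left(1 - \frac{4}{V}\right) = -4 + \frac{16}{V}$)
$56 \left(a{\left(6 \right)} \left(-9\right) + y\right) = 56 \left(\left(-4 + \frac{16}{6}\right) \left(-9\right) + \frac{2070}{731}\right) = 56 \left(\left(-4 + 16 \cdot \frac{1}{6}\right) \left(-9\right) + \frac{2070}{731}\right) = 56 \left(\left(-4 + \frac{8}{3}\right) \left(-9\right) + \frac{2070}{731}\right) = 56 \left(\left(- \frac{4}{3}\right) \left(-9\right) + \frac{2070}{731}\right) = 56 \left(12 + \frac{2070}{731}\right) = 56 \cdot \frac{10842}{731} = \frac{607152}{731}$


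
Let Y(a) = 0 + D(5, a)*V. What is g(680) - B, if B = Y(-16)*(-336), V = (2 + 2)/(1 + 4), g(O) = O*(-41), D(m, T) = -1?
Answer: -140744/5 ≈ -28149.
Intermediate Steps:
g(O) = -41*O
V = ⅘ (V = 4/5 = 4*(⅕) = ⅘ ≈ 0.80000)
Y(a) = -⅘ (Y(a) = 0 - 1*⅘ = 0 - ⅘ = -⅘)
B = 1344/5 (B = -⅘*(-336) = 1344/5 ≈ 268.80)
g(680) - B = -41*680 - 1*1344/5 = -27880 - 1344/5 = -140744/5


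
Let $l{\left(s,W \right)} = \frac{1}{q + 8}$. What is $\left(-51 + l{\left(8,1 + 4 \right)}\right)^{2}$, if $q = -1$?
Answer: $\frac{126736}{49} \approx 2586.4$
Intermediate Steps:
$l{\left(s,W \right)} = \frac{1}{7}$ ($l{\left(s,W \right)} = \frac{1}{-1 + 8} = \frac{1}{7}$)
$\left(-51 + l{\left(8,1 + 4 \right)}\right)^{2} = \left(-51 + \frac{1}{7}\right)^{2} = \left(- \frac{356}{7}\right)^{2} = \frac{126736}{49}$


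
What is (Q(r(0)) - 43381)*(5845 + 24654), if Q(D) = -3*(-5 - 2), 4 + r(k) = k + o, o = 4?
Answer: -1322436640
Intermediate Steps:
r(k) = k (r(k) = -4 + (k + 4) = -4 + (4 + k) = k)
Q(D) = 21 (Q(D) = -3*(-7) = 21)
(Q(r(0)) - 43381)*(5845 + 24654) = (21 - 43381)*(5845 + 24654) = -43360*30499 = -1322436640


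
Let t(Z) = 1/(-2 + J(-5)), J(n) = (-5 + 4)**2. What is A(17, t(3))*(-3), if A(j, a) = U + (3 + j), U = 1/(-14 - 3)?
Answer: -1017/17 ≈ -59.824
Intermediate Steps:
J(n) = 1 (J(n) = (-1)**2 = 1)
U = -1/17 (U = 1/(-17) = -1/17 ≈ -0.058824)
t(Z) = -1 (t(Z) = 1/(-2 + 1) = 1/(-1) = -1)
A(j, a) = 50/17 + j (A(j, a) = -1/17 + (3 + j) = 50/17 + j)
A(17, t(3))*(-3) = (50/17 + 17)*(-3) = (339/17)*(-3) = -1017/17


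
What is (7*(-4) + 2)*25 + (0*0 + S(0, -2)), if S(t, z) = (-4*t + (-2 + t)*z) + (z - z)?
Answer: -646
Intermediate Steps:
S(t, z) = -4*t + z*(-2 + t) (S(t, z) = (-4*t + z*(-2 + t)) + 0 = -4*t + z*(-2 + t))
(7*(-4) + 2)*25 + (0*0 + S(0, -2)) = (7*(-4) + 2)*25 + (0*0 + (-4*0 - 2*(-2) + 0*(-2))) = (-28 + 2)*25 + (0 + (0 + 4 + 0)) = -26*25 + (0 + 4) = -650 + 4 = -646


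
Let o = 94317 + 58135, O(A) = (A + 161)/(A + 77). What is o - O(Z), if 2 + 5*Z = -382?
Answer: 152031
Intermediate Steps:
Z = -384/5 (Z = -⅖ + (⅕)*(-382) = -⅖ - 382/5 = -384/5 ≈ -76.800)
O(A) = (161 + A)/(77 + A)
o = 152452
o - O(Z) = 152452 - (161 - 384/5)/(77 - 384/5) = 152452 - 421/(⅕*5) = 152452 - 5*421/5 = 152452 - 1*421 = 152452 - 421 = 152031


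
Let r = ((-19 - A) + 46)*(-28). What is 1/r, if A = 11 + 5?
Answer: -1/308 ≈ -0.0032468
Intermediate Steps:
A = 16
r = -308 (r = ((-19 - 1*16) + 46)*(-28) = ((-19 - 16) + 46)*(-28) = (-35 + 46)*(-28) = 11*(-28) = -308)
1/r = 1/(-308) = -1/308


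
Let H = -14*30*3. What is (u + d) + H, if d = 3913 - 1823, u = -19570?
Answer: -18740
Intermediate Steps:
d = 2090
H = -1260 (H = -420*3 = -1260)
(u + d) + H = (-19570 + 2090) - 1260 = -17480 - 1260 = -18740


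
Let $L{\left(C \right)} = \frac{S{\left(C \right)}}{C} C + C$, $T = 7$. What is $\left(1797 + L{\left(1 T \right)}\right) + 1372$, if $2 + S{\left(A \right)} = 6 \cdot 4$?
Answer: $3198$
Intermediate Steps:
$S{\left(A \right)} = 22$ ($S{\left(A \right)} = -2 + 6 \cdot 4 = -2 + 24 = 22$)
$L{\left(C \right)} = 22 + C$ ($L{\left(C \right)} = \frac{22}{C} C + C = 22 + C$)
$\left(1797 + L{\left(1 T \right)}\right) + 1372 = \left(1797 + \left(22 + 1 \cdot 7\right)\right) + 1372 = \left(1797 + \left(22 + 7\right)\right) + 1372 = \left(1797 + 29\right) + 1372 = 1826 + 1372 = 3198$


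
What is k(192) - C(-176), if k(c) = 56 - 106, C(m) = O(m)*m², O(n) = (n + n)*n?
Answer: -1919025202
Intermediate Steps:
O(n) = 2*n² (O(n) = (2*n)*n = 2*n²)
C(m) = 2*m⁴ (C(m) = (2*m²)*m² = 2*m⁴)
k(c) = -50
k(192) - C(-176) = -50 - 2*(-176)⁴ = -50 - 2*959512576 = -50 - 1*1919025152 = -50 - 1919025152 = -1919025202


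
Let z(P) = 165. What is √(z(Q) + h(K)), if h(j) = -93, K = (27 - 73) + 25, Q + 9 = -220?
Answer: 6*√2 ≈ 8.4853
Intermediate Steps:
Q = -229 (Q = -9 - 220 = -229)
K = -21 (K = -46 + 25 = -21)
√(z(Q) + h(K)) = √(165 - 93) = √72 = 6*√2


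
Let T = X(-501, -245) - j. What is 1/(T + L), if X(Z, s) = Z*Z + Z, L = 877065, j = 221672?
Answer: 1/905893 ≈ 1.1039e-6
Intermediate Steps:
X(Z, s) = Z + Z² (X(Z, s) = Z² + Z = Z + Z²)
T = 28828 (T = -501*(1 - 501) - 1*221672 = -501*(-500) - 221672 = 250500 - 221672 = 28828)
1/(T + L) = 1/(28828 + 877065) = 1/905893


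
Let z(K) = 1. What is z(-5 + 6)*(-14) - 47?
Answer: -61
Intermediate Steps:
z(-5 + 6)*(-14) - 47 = 1*(-14) - 47 = -14 - 47 = -61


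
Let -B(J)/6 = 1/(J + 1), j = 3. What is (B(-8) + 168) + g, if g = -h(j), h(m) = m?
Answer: 1161/7 ≈ 165.86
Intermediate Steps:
B(J) = -6/(1 + J) (B(J) = -6/(J + 1) = -6/(1 + J))
g = -3 (g = -1*3 = -3)
(B(-8) + 168) + g = (-6/(1 - 8) + 168) - 3 = (-6/(-7) + 168) - 3 = (-6*(-⅐) + 168) - 3 = (6/7 + 168) - 3 = 1182/7 - 3 = 1161/7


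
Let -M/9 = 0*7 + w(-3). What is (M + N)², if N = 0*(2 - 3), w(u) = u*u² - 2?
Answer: 68121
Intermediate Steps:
w(u) = -2 + u³ (w(u) = u³ - 2 = -2 + u³)
N = 0 (N = 0*(-1) = 0)
M = 261 (M = -9*(0*7 + (-2 + (-3)³)) = -9*(0 + (-2 - 27)) = -9*(0 - 29) = -9*(-29) = 261)
(M + N)² = (261 + 0)² = 261² = 68121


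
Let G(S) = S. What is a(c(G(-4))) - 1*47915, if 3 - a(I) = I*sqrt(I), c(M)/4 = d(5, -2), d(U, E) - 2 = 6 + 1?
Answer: -48128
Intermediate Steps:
d(U, E) = 9 (d(U, E) = 2 + (6 + 1) = 2 + 7 = 9)
c(M) = 36 (c(M) = 4*9 = 36)
a(I) = 3 - I**(3/2) (a(I) = 3 - I*sqrt(I) = 3 - I**(3/2))
a(c(G(-4))) - 1*47915 = (3 - 36**(3/2)) - 1*47915 = (3 - 1*216) - 47915 = (3 - 216) - 47915 = -213 - 47915 = -48128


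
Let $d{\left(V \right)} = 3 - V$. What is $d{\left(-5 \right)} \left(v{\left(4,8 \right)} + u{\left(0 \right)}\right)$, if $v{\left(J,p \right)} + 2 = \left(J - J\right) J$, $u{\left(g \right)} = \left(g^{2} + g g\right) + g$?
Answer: $-16$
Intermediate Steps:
$u{\left(g \right)} = g + 2 g^{2}$ ($u{\left(g \right)} = \left(g^{2} + g^{2}\right) + g = 2 g^{2} + g = g + 2 g^{2}$)
$v{\left(J,p \right)} = -2$ ($v{\left(J,p \right)} = -2 + \left(J - J\right) J = -2 + 0 J = -2 + 0 = -2$)
$d{\left(-5 \right)} \left(v{\left(4,8 \right)} + u{\left(0 \right)}\right) = \left(3 - -5\right) \left(-2 + 0 \left(1 + 2 \cdot 0\right)\right) = \left(3 + 5\right) \left(-2 + 0 \left(1 + 0\right)\right) = 8 \left(-2 + 0 \cdot 1\right) = 8 \left(-2 + 0\right) = 8 \left(-2\right) = -16$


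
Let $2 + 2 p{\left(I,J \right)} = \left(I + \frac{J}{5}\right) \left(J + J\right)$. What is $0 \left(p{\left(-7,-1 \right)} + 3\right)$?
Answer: $0$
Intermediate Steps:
$p{\left(I,J \right)} = -1 + J \left(I + \frac{J}{5}\right)$ ($p{\left(I,J \right)} = -1 + \frac{\left(I + \frac{J}{5}\right) \left(J + J\right)}{2} = -1 + \frac{\left(I + J \frac{1}{5}\right) 2 J}{2} = -1 + \frac{\left(I + \frac{J}{5}\right) 2 J}{2} = -1 + \frac{2 J \left(I + \frac{J}{5}\right)}{2} = -1 + J \left(I + \frac{J}{5}\right)$)
$0 \left(p{\left(-7,-1 \right)} + 3\right) = 0 \left(\left(-1 + \frac{\left(-1\right)^{2}}{5} - -7\right) + 3\right) = 0 \left(\left(-1 + \frac{1}{5} \cdot 1 + 7\right) + 3\right) = 0 \left(\left(-1 + \frac{1}{5} + 7\right) + 3\right) = 0 \left(\frac{31}{5} + 3\right) = 0 \cdot \frac{46}{5} = 0$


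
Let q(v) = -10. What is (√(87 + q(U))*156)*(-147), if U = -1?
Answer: -22932*√77 ≈ -2.0123e+5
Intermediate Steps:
(√(87 + q(U))*156)*(-147) = (√(87 - 10)*156)*(-147) = (√77*156)*(-147) = (156*√77)*(-147) = -22932*√77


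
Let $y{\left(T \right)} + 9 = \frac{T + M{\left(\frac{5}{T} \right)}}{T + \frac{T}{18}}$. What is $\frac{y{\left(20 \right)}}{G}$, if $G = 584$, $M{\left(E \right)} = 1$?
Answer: $- \frac{1521}{110960} \approx -0.013708$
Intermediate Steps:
$y{\left(T \right)} = -9 + \frac{18 \left(1 + T\right)}{19 T}$ ($y{\left(T \right)} = -9 + \frac{T + 1}{T + \frac{T}{18}} = -9 + \frac{1 + T}{T + T \frac{1}{18}} = -9 + \frac{1 + T}{T + \frac{T}{18}} = -9 + \frac{1 + T}{\frac{19}{18} T} = -9 + \left(1 + T\right) \frac{18}{19 T} = -9 + \frac{18 \left(1 + T\right)}{19 T}$)
$\frac{y{\left(20 \right)}}{G} = \frac{\frac{9}{19} \cdot \frac{1}{20} \left(2 - 340\right)}{584} = \frac{9}{19} \cdot \frac{1}{20} \left(2 - 340\right) \frac{1}{584} = \frac{9}{19} \cdot \frac{1}{20} \left(-338\right) \frac{1}{584} = \left(- \frac{1521}{190}\right) \frac{1}{584} = - \frac{1521}{110960}$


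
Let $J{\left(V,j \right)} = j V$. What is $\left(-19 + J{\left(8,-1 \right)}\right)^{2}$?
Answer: $729$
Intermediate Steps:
$J{\left(V,j \right)} = V j$
$\left(-19 + J{\left(8,-1 \right)}\right)^{2} = \left(-19 + 8 \left(-1\right)\right)^{2} = \left(-19 - 8\right)^{2} = \left(-27\right)^{2} = 729$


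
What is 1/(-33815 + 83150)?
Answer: 1/49335 ≈ 2.0270e-5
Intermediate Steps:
1/(-33815 + 83150) = 1/49335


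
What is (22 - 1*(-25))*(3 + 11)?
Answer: 658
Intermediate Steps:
(22 - 1*(-25))*(3 + 11) = (22 + 25)*14 = 47*14 = 658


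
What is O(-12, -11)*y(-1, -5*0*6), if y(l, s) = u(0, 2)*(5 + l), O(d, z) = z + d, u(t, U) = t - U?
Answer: 184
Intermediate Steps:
O(d, z) = d + z
y(l, s) = -10 - 2*l (y(l, s) = (0 - 1*2)*(5 + l) = (0 - 2)*(5 + l) = -2*(5 + l) = -10 - 2*l)
O(-12, -11)*y(-1, -5*0*6) = (-12 - 11)*(-10 - 2*(-1)) = -23*(-10 + 2) = -23*(-8) = 184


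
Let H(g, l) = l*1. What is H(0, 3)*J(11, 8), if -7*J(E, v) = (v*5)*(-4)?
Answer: 480/7 ≈ 68.571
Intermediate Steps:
H(g, l) = l
J(E, v) = 20*v/7 (J(E, v) = -v*5*(-4)/7 = -5*v*(-4)/7 = -(-20)*v/7 = 20*v/7)
H(0, 3)*J(11, 8) = 3*((20/7)*8) = 3*(160/7) = 480/7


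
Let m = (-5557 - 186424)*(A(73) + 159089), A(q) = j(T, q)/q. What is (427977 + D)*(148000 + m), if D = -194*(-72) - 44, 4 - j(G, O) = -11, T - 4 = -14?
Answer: -985246050004740072/73 ≈ -1.3497e+16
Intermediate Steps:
T = -10 (T = 4 - 14 = -10)
j(G, O) = 15 (j(G, O) = 4 - 1*(-11) = 4 + 11 = 15)
D = 13924 (D = 13968 - 44 = 13924)
A(q) = 15/q
m = -2229573647272/73 (m = (-5557 - 186424)*(15/73 + 159089) = -191981*(15*(1/73) + 159089) = -191981*(15/73 + 159089) = -191981*11613512/73 = -2229573647272/73 ≈ -3.0542e+10)
(427977 + D)*(148000 + m) = (427977 + 13924)*(148000 - 2229573647272/73) = 441901*(-2229562843272/73) = -985246050004740072/73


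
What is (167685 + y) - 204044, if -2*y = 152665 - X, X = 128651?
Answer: -48366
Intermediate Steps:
y = -12007 (y = -(152665 - 1*128651)/2 = -(152665 - 128651)/2 = -1/2*24014 = -12007)
(167685 + y) - 204044 = (167685 - 12007) - 204044 = 155678 - 204044 = -48366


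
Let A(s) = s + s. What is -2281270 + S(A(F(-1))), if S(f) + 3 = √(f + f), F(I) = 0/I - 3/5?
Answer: -2281273 + 2*I*√15/5 ≈ -2.2813e+6 + 1.5492*I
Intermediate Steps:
F(I) = -⅗ (F(I) = 0 - 3*⅕ = 0 - ⅗ = -⅗)
A(s) = 2*s
S(f) = -3 + √2*√f (S(f) = -3 + √(f + f) = -3 + √(2*f) = -3 + √2*√f)
-2281270 + S(A(F(-1))) = -2281270 + (-3 + √2*√(2*(-⅗))) = -2281270 + (-3 + √2*√(-6/5)) = -2281270 + (-3 + √2*(I*√30/5)) = -2281270 + (-3 + 2*I*√15/5) = -2281273 + 2*I*√15/5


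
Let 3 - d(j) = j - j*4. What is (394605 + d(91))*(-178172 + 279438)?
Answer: 39988019346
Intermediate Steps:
d(j) = 3 + 3*j (d(j) = 3 - (j - j*4) = 3 - (j - 4*j) = 3 - (-3)*j = 3 + 3*j)
(394605 + d(91))*(-178172 + 279438) = (394605 + (3 + 3*91))*(-178172 + 279438) = (394605 + (3 + 273))*101266 = (394605 + 276)*101266 = 394881*101266 = 39988019346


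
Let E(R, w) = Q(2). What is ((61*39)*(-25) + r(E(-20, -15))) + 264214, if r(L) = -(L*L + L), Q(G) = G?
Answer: 204733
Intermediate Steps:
E(R, w) = 2
r(L) = -L - L² (r(L) = -(L² + L) = -(L + L²) = -L - L²)
((61*39)*(-25) + r(E(-20, -15))) + 264214 = ((61*39)*(-25) - 1*2*(1 + 2)) + 264214 = (2379*(-25) - 1*2*3) + 264214 = (-59475 - 6) + 264214 = -59481 + 264214 = 204733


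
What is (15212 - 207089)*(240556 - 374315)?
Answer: 25665275643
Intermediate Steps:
(15212 - 207089)*(240556 - 374315) = -191877*(-133759) = 25665275643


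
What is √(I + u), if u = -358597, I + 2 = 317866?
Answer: 23*I*√77 ≈ 201.82*I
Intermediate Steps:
I = 317864 (I = -2 + 317866 = 317864)
√(I + u) = √(317864 - 358597) = √(-40733) = 23*I*√77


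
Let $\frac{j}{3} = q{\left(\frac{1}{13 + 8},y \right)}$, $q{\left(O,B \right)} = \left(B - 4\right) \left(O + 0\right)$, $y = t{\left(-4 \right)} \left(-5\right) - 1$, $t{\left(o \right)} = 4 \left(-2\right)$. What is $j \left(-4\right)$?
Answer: $-20$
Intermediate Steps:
$t{\left(o \right)} = -8$
$y = 39$ ($y = \left(-8\right) \left(-5\right) - 1 = 40 - 1 = 39$)
$q{\left(O,B \right)} = O \left(-4 + B\right)$ ($q{\left(O,B \right)} = \left(B - 4\right) O = \left(-4 + B\right) O = O \left(-4 + B\right)$)
$j = 5$ ($j = 3 \frac{-4 + 39}{13 + 8} = 3 \cdot \frac{1}{21} \cdot 35 = 3 \cdot \frac{5}{3} = 5$)
$j \left(-4\right) = 5 \left(-4\right) = -20$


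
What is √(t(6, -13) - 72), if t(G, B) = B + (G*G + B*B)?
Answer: 2*√30 ≈ 10.954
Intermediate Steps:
t(G, B) = B + B² + G² (t(G, B) = B + (G² + B²) = B + (B² + G²) = B + B² + G²)
√(t(6, -13) - 72) = √((-13 + (-13)² + 6²) - 72) = √((-13 + 169 + 36) - 72) = √(192 - 72) = √120 = 2*√30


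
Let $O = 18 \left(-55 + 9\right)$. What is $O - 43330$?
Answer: $-44158$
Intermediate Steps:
$O = -828$ ($O = 18 \left(-46\right) = -828$)
$O - 43330 = -828 - 43330 = -44158$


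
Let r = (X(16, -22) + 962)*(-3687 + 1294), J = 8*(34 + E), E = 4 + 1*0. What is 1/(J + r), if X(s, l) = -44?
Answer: -1/2196470 ≈ -4.5528e-7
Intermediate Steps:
E = 4 (E = 4 + 0 = 4)
J = 304 (J = 8*(34 + 4) = 8*38 = 304)
r = -2196774 (r = (-44 + 962)*(-3687 + 1294) = 918*(-2393) = -2196774)
1/(J + r) = 1/(304 - 2196774) = 1/(-2196470) = -1/2196470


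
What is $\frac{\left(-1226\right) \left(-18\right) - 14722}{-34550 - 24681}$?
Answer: $- \frac{7346}{59231} \approx -0.12402$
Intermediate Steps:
$\frac{\left(-1226\right) \left(-18\right) - 14722}{-34550 - 24681} = \frac{22068 - 14722}{-59231} = 7346 \left(- \frac{1}{59231}\right) = - \frac{7346}{59231}$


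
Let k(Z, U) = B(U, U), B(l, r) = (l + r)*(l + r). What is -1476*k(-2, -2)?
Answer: -23616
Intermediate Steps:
B(l, r) = (l + r)²
k(Z, U) = 4*U² (k(Z, U) = (U + U)² = (2*U)² = 4*U²)
-1476*k(-2, -2) = -5904*(-2)² = -5904*4 = -1476*16 = -23616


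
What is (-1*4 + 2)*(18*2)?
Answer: -72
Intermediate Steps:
(-1*4 + 2)*(18*2) = (-4 + 2)*36 = -2*36 = -72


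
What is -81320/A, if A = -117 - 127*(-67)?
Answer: -10165/1049 ≈ -9.6902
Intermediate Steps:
A = 8392 (A = -117 + 8509 = 8392)
-81320/A = -81320/8392 = -81320*1/8392 = -10165/1049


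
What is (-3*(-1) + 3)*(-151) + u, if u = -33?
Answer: -939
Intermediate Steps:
(-3*(-1) + 3)*(-151) + u = (-3*(-1) + 3)*(-151) - 33 = (3 + 3)*(-151) - 33 = 6*(-151) - 33 = -906 - 33 = -939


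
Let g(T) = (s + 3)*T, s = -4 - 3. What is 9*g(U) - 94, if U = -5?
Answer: 86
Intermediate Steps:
s = -7
g(T) = -4*T (g(T) = (-7 + 3)*T = -4*T)
9*g(U) - 94 = 9*(-4*(-5)) - 94 = 9*20 - 94 = 180 - 94 = 86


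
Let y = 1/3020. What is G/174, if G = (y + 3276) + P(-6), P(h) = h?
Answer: 9875401/525480 ≈ 18.793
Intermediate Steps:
y = 1/3020 ≈ 0.00033113
G = 9875401/3020 (G = (1/3020 + 3276) - 6 = 9893521/3020 - 6 = 9875401/3020 ≈ 3270.0)
G/174 = (9875401/3020)/174 = (9875401/3020)*(1/174) = 9875401/525480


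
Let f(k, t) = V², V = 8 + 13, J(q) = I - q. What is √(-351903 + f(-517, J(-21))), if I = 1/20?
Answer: I*√351462 ≈ 592.84*I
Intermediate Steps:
I = 1/20 ≈ 0.050000
J(q) = 1/20 - q
V = 21
f(k, t) = 441 (f(k, t) = 21² = 441)
√(-351903 + f(-517, J(-21))) = √(-351903 + 441) = √(-351462) = I*√351462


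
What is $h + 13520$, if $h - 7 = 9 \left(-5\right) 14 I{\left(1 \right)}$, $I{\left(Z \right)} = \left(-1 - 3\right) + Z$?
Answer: $15417$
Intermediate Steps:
$I{\left(Z \right)} = -4 + Z$
$h = 1897$ ($h = 7 + 9 \left(-5\right) 14 \left(-4 + 1\right) = 7 + \left(-45\right) 14 \left(-3\right) = 7 - -1890 = 7 + 1890 = 1897$)
$h + 13520 = 1897 + 13520 = 15417$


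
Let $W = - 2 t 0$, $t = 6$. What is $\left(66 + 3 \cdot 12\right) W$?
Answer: $0$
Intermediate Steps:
$W = 0$ ($W = \left(-2\right) 6 \cdot 0 = \left(-12\right) 0 = 0$)
$\left(66 + 3 \cdot 12\right) W = \left(66 + 3 \cdot 12\right) 0 = \left(66 + 36\right) 0 = 102 \cdot 0 = 0$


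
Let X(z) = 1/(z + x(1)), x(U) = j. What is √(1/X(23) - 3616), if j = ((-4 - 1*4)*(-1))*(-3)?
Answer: I*√3617 ≈ 60.141*I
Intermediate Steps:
j = -24 (j = ((-4 - 4)*(-1))*(-3) = -8*(-1)*(-3) = 8*(-3) = -24)
x(U) = -24
X(z) = 1/(-24 + z) (X(z) = 1/(z - 24) = 1/(-24 + z))
√(1/X(23) - 3616) = √(1/(1/(-24 + 23)) - 3616) = √(1/(1/(-1)) - 3616) = √(1/(-1) - 3616) = √(-1 - 3616) = √(-3617) = I*√3617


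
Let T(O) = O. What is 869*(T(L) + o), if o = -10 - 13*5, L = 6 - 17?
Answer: -74734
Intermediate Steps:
L = -11
o = -75 (o = -10 - 65 = -75)
869*(T(L) + o) = 869*(-11 - 75) = 869*(-86) = -74734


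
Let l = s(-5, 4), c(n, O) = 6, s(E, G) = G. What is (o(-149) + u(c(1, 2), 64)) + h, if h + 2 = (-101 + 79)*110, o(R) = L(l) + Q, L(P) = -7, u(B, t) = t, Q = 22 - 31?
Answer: -2374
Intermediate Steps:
Q = -9
l = 4
o(R) = -16 (o(R) = -7 - 9 = -16)
h = -2422 (h = -2 + (-101 + 79)*110 = -2 - 22*110 = -2 - 2420 = -2422)
(o(-149) + u(c(1, 2), 64)) + h = (-16 + 64) - 2422 = 48 - 2422 = -2374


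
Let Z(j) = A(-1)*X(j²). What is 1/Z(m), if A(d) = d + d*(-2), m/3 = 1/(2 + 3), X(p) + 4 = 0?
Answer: -¼ ≈ -0.25000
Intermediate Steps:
X(p) = -4 (X(p) = -4 + 0 = -4)
m = ⅗ (m = 3/(2 + 3) = 3/5 = 3*(⅕) = ⅗ ≈ 0.60000)
A(d) = -d (A(d) = d - 2*d = -d)
Z(j) = -4 (Z(j) = -1*(-1)*(-4) = 1*(-4) = -4)
1/Z(m) = 1/(-4) = -¼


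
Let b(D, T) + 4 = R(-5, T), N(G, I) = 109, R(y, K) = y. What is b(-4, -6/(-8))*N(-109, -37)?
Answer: -981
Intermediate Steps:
b(D, T) = -9 (b(D, T) = -4 - 5 = -9)
b(-4, -6/(-8))*N(-109, -37) = -9*109 = -981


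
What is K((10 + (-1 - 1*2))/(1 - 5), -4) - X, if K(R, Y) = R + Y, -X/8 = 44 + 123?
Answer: 5321/4 ≈ 1330.3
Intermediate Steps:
X = -1336 (X = -8*(44 + 123) = -8*167 = -1336)
K((10 + (-1 - 1*2))/(1 - 5), -4) - X = ((10 + (-1 - 1*2))/(1 - 5) - 4) - 1*(-1336) = ((10 + (-1 - 2))/(-4) - 4) + 1336 = ((10 - 3)*(-¼) - 4) + 1336 = (7*(-¼) - 4) + 1336 = (-7/4 - 4) + 1336 = -23/4 + 1336 = 5321/4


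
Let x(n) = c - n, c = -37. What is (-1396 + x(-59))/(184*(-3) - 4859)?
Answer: 1374/5411 ≈ 0.25393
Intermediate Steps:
x(n) = -37 - n
(-1396 + x(-59))/(184*(-3) - 4859) = (-1396 + (-37 - 1*(-59)))/(184*(-3) - 4859) = (-1396 + (-37 + 59))/(-552 - 4859) = (-1396 + 22)/(-5411) = -1374*(-1/5411) = 1374/5411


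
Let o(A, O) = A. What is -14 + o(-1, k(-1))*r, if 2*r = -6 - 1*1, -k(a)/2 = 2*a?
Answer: -21/2 ≈ -10.500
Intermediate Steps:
k(a) = -4*a
r = -7/2 (r = (-6 - 1*1)/2 = (-6 - 1)/2 = (½)*(-7) = -7/2 ≈ -3.5000)
-14 + o(-1, k(-1))*r = -14 - 1*(-7/2) = -14 + 7/2 = -21/2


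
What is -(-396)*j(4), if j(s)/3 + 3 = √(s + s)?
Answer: -3564 + 2376*√2 ≈ -203.83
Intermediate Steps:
j(s) = -9 + 3*√2*√s (j(s) = -9 + 3*√(s + s) = -9 + 3*√(2*s) = -9 + 3*(√2*√s) = -9 + 3*√2*√s)
-(-396)*j(4) = -(-396)*(-9 + 3*√2*√4) = -(-396)*(-9 + 3*√2*2) = -(-396)*(-9 + 6*√2) = -(3564 - 2376*√2) = -3564 + 2376*√2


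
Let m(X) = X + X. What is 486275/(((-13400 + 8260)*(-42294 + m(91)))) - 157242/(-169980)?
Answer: 568643017651/613218941440 ≈ 0.92731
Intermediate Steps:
m(X) = 2*X
486275/(((-13400 + 8260)*(-42294 + m(91)))) - 157242/(-169980) = 486275/(((-13400 + 8260)*(-42294 + 2*91))) - 157242/(-169980) = 486275/((-5140*(-42294 + 182))) - 157242*(-1/169980) = 486275/((-5140*(-42112))) + 26207/28330 = 486275/216455680 + 26207/28330 = 486275*(1/216455680) + 26207/28330 = 97255/43291136 + 26207/28330 = 568643017651/613218941440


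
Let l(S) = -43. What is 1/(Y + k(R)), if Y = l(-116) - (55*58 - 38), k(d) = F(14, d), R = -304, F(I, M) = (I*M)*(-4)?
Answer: 1/13829 ≈ 7.2312e-5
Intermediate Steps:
F(I, M) = -4*I*M
k(d) = -56*d (k(d) = -4*14*d = -56*d)
Y = -3195 (Y = -43 - (55*58 - 38) = -43 - (3190 - 38) = -43 - 1*3152 = -43 - 3152 = -3195)
1/(Y + k(R)) = 1/(-3195 - 56*(-304)) = 1/(-3195 + 17024) = 1/13829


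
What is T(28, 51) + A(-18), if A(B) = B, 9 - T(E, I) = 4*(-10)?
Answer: 31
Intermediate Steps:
T(E, I) = 49 (T(E, I) = 9 - 4*(-10) = 9 - 1*(-40) = 9 + 40 = 49)
T(28, 51) + A(-18) = 49 - 18 = 31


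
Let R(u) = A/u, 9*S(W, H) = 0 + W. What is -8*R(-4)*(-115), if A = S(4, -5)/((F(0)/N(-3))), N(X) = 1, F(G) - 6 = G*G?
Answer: -460/27 ≈ -17.037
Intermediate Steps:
F(G) = 6 + G**2 (F(G) = 6 + G*G = 6 + G**2)
S(W, H) = W/9 (S(W, H) = (0 + W)/9 = W/9)
A = 2/27 (A = ((1/9)*4)/(((6 + 0**2)/1)) = 4/(9*(((6 + 0)*1))) = 4/(9*((6*1))) = (4/9)/6 = (4/9)*(1/6) = 2/27 ≈ 0.074074)
R(u) = 2/(27*u)
-8*R(-4)*(-115) = -16/(27*(-4))*(-115) = -16*(-1)/(27*4)*(-115) = -8*(-1/54)*(-115) = (4/27)*(-115) = -460/27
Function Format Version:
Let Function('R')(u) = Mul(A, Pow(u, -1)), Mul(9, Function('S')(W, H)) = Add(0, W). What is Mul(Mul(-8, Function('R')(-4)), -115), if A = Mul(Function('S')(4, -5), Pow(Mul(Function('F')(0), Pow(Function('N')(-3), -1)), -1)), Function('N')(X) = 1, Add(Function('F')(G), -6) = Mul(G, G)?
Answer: Rational(-460, 27) ≈ -17.037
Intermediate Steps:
Function('F')(G) = Add(6, Pow(G, 2)) (Function('F')(G) = Add(6, Mul(G, G)) = Add(6, Pow(G, 2)))
Function('S')(W, H) = Mul(Rational(1, 9), W) (Function('S')(W, H) = Mul(Rational(1, 9), Add(0, W)) = Mul(Rational(1, 9), W))
A = Rational(2, 27) (A = Mul(Mul(Rational(1, 9), 4), Pow(Mul(Add(6, Pow(0, 2)), Pow(1, -1)), -1)) = Mul(Rational(4, 9), Pow(Mul(Add(6, 0), 1), -1)) = Mul(Rational(4, 9), Pow(Mul(6, 1), -1)) = Mul(Rational(4, 9), Pow(6, -1)) = Mul(Rational(4, 9), Rational(1, 6)) = Rational(2, 27) ≈ 0.074074)
Function('R')(u) = Mul(Rational(2, 27), Pow(u, -1))
Mul(Mul(-8, Function('R')(-4)), -115) = Mul(Mul(-8, Mul(Rational(2, 27), Pow(-4, -1))), -115) = Mul(Mul(-8, Mul(Rational(2, 27), Rational(-1, 4))), -115) = Mul(Mul(-8, Rational(-1, 54)), -115) = Mul(Rational(4, 27), -115) = Rational(-460, 27)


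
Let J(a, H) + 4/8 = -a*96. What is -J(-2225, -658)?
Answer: -427199/2 ≈ -2.1360e+5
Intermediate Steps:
J(a, H) = -1/2 - 96*a (J(a, H) = -1/2 - a*96 = -1/2 - 96*a)
-J(-2225, -658) = -(-1/2 - 96*(-2225)) = -(-1/2 + 213600) = -1*427199/2 = -427199/2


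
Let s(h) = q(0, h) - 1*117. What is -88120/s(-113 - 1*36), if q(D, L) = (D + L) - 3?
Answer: 88120/269 ≈ 327.58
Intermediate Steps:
q(D, L) = -3 + D + L
s(h) = -120 + h (s(h) = (-3 + 0 + h) - 1*117 = (-3 + h) - 117 = -120 + h)
-88120/s(-113 - 1*36) = -88120/(-120 + (-113 - 1*36)) = -88120/(-120 + (-113 - 36)) = -88120/(-120 - 149) = -88120/(-269) = -88120*(-1/269) = 88120/269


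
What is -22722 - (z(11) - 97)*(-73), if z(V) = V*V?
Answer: -20970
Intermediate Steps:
z(V) = V**2
-22722 - (z(11) - 97)*(-73) = -22722 - (11**2 - 97)*(-73) = -22722 - (121 - 97)*(-73) = -22722 - 24*(-73) = -22722 - 1*(-1752) = -22722 + 1752 = -20970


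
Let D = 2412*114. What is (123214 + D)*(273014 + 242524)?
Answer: 205277951916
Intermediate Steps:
D = 274968
(123214 + D)*(273014 + 242524) = (123214 + 274968)*(273014 + 242524) = 398182*515538 = 205277951916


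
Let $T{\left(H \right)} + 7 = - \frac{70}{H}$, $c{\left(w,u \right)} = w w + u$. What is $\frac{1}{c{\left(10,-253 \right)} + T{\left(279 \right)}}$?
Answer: $- \frac{279}{44710} \approx -0.0062402$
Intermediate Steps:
$c{\left(w,u \right)} = u + w^{2}$ ($c{\left(w,u \right)} = w^{2} + u = u + w^{2}$)
$T{\left(H \right)} = -7 - \frac{70}{H}$
$\frac{1}{c{\left(10,-253 \right)} + T{\left(279 \right)}} = \frac{1}{\left(-253 + 10^{2}\right) - \left(7 + \frac{70}{279}\right)} = \frac{1}{\left(-253 + 100\right) - \frac{2023}{279}} = \frac{1}{-153 - \frac{2023}{279}} = \frac{1}{- \frac{44710}{279}} = - \frac{279}{44710}$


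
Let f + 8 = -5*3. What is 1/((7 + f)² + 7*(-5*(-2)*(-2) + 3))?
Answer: 1/137 ≈ 0.0072993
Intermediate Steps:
f = -23 (f = -8 - 5*3 = -8 - 15 = -23)
1/((7 + f)² + 7*(-5*(-2)*(-2) + 3)) = 1/((7 - 23)² + 7*(-5*(-2)*(-2) + 3)) = 1/((-16)² + 7*(10*(-2) + 3)) = 1/(256 + 7*(-20 + 3)) = 1/(256 + 7*(-17)) = 1/(256 - 119) = 1/137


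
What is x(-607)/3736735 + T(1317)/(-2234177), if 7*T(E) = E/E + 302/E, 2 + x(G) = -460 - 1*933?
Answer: -5747738850670/15393014805544761 ≈ -0.00037340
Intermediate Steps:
x(G) = -1395 (x(G) = -2 + (-460 - 1*933) = -2 + (-460 - 933) = -2 - 1393 = -1395)
T(E) = ⅐ + 302/(7*E) (T(E) = (E/E + 302/E)/7 = (1 + 302/E)/7 = ⅐ + 302/(7*E))
x(-607)/3736735 + T(1317)/(-2234177) = -1395/3736735 + ((⅐)*(302 + 1317)/1317)/(-2234177) = -1395*1/3736735 + ((⅐)*(1/1317)*1619)*(-1/2234177) = -279/747347 + (1619/9219)*(-1/2234177) = -279/747347 - 1619/20596877763 = -5747738850670/15393014805544761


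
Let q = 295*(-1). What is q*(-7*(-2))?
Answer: -4130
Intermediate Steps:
q = -295
q*(-7*(-2)) = -(-2065)*(-2) = -295*14 = -4130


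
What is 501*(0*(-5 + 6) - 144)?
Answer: -72144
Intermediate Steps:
501*(0*(-5 + 6) - 144) = 501*(0*1 - 144) = 501*(0 - 144) = 501*(-144) = -72144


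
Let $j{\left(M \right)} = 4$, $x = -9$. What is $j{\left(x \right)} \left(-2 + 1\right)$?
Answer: $-4$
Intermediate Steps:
$j{\left(x \right)} \left(-2 + 1\right) = 4 \left(-2 + 1\right) = 4 \left(-1\right) = -4$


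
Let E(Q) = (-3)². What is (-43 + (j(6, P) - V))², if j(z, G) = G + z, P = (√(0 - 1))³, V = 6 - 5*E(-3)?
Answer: (2 - I)² ≈ 3.0 - 4.0*I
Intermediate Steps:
E(Q) = 9
V = -39 (V = 6 - 5*9 = 6 - 45 = -39)
P = -I (P = (√(-1))³ = I³ = -I ≈ -1.0*I)
(-43 + (j(6, P) - V))² = (-43 + ((-I + 6) - 1*(-39)))² = (-43 + ((6 - I) + 39))² = (-43 + (45 - I))² = (2 - I)²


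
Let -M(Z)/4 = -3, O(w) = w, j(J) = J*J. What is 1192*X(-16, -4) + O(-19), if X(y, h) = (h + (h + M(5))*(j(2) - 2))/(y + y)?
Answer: -466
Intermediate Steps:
j(J) = J**2
M(Z) = 12 (M(Z) = -4*(-3) = 12)
X(y, h) = (24 + 3*h)/(2*y) (X(y, h) = (h + (h + 12)*(2**2 - 2))/(y + y) = (h + (12 + h)*(4 - 2))/((2*y)) = (h + (12 + h)*2)*(1/(2*y)) = (h + (24 + 2*h))*(1/(2*y)) = (24 + 3*h)*(1/(2*y)) = (24 + 3*h)/(2*y))
1192*X(-16, -4) + O(-19) = 1192*((3/2)*(8 - 4)/(-16)) - 19 = 1192*((3/2)*(-1/16)*4) - 19 = 1192*(-3/8) - 19 = -447 - 19 = -466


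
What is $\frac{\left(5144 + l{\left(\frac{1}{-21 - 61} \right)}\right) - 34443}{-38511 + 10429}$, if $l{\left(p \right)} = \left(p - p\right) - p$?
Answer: $\frac{2402517}{2302724} \approx 1.0433$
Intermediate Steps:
$l{\left(p \right)} = - p$ ($l{\left(p \right)} = 0 - p = - p$)
$\frac{\left(5144 + l{\left(\frac{1}{-21 - 61} \right)}\right) - 34443}{-38511 + 10429} = \frac{\left(5144 - \frac{1}{-21 - 61}\right) - 34443}{-38511 + 10429} = \frac{\left(5144 - \frac{1}{-82}\right) - 34443}{-28082} = \left(\left(5144 - - \frac{1}{82}\right) - 34443\right) \left(- \frac{1}{28082}\right) = \left(\left(5144 + \frac{1}{82}\right) - 34443\right) \left(- \frac{1}{28082}\right) = \left(\frac{421809}{82} - 34443\right) \left(- \frac{1}{28082}\right) = \left(- \frac{2402517}{82}\right) \left(- \frac{1}{28082}\right) = \frac{2402517}{2302724}$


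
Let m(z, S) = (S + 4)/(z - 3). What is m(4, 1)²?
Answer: 25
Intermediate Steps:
m(z, S) = (4 + S)/(-3 + z)
m(4, 1)² = ((4 + 1)/(-3 + 4))² = (5/1)² = (1*5)² = 5² = 25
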